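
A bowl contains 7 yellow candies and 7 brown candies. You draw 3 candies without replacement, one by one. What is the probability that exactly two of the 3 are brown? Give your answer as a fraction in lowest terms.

One ordering (brown drawn first) has probability 7/14 × 6/13 × 7/12 = 294/2184 = 7/52.
There are C(3,2) = 3 such orderings, each equally likely, so P = 3 × 7/52 = 21/52.

21/52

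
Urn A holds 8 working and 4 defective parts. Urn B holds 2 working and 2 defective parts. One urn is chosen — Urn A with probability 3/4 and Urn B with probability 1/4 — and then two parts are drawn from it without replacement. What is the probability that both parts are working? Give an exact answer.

From Urn A: P(both working) = (8/12)(7/11) = 14/33.
From Urn B: P(both working) = (2/4)(1/3) = 1/6.
Total probability = (3/4)(14/33) + (1/4)(1/6) = 95/264.

95/264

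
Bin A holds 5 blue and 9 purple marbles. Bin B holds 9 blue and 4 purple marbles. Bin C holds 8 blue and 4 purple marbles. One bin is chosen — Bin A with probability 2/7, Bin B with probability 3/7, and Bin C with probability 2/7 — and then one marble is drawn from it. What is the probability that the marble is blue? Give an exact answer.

From Bin A: P(blue) = 5/14.
From Bin B: P(blue) = 9/13.
From Bin C: P(blue) = 8/12.
Total probability = (2/7)(5/14) + (3/7)(9/13) + (2/7)(8/12) = 1126/1911.

1126/1911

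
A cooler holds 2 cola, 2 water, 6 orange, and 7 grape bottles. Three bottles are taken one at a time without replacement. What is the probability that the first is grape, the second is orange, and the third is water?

Each draw changes the counts, so multiply the conditional probabilities along the sequence:
P = 7/17 × 6/16 × 2/15 = 84/4080 = 7/340.

7/340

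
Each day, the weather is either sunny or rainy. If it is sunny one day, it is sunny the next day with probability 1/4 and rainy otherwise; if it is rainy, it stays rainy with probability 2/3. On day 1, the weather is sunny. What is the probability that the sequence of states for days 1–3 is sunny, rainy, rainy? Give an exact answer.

Day 1 is given. For each transition, use the conditional probability from the current state:
P(rainy | sunny) = 3/4; P(rainy | rainy) = 2/3.
P = 3/4 × 2/3 = 6/12 = 1/2.

1/2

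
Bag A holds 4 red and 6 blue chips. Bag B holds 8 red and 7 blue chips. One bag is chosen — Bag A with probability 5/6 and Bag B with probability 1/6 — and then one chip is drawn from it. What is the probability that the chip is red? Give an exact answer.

From Bag A: P(red) = 4/10.
From Bag B: P(red) = 8/15.
Total probability = (5/6)(4/10) + (1/6)(8/15) = 19/45.

19/45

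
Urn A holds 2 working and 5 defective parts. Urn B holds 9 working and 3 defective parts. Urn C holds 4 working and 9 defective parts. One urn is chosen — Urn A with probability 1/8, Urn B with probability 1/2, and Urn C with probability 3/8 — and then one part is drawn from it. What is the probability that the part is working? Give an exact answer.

From Urn A: P(working) = 2/7.
From Urn B: P(working) = 9/12.
From Urn C: P(working) = 4/13.
Total probability = (1/8)(2/7) + (1/2)(9/12) + (3/8)(4/13) = 383/728.

383/728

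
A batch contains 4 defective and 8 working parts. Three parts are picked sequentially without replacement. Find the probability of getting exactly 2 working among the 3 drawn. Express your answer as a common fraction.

28/55

One ordering (working drawn first) has probability 8/12 × 7/11 × 4/10 = 224/1320 = 28/165.
There are C(3,2) = 3 such orderings, each equally likely, so P = 3 × 28/165 = 28/55.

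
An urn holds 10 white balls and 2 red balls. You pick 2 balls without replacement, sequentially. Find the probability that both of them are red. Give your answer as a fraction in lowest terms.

1/66

P = 2/12 × 1/11 = 2/132 = 1/66.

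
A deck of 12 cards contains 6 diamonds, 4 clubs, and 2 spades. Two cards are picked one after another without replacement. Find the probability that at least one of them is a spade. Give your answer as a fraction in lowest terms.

7/22

P(no spades) = 10/12 × 9/11 = 90/132 = 15/22.
P(at least one) = 1 − 15/22 = 7/22.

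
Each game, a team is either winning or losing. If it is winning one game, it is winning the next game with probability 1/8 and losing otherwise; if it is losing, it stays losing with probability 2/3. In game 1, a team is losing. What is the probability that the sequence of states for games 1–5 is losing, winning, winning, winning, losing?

Game 1 is given. For each transition, use the conditional probability from the current state:
P(winning | losing) = 1/3; P(winning | winning) = 1/8; P(winning | winning) = 1/8; P(losing | winning) = 7/8.
P = 1/3 × 1/8 × 1/8 × 7/8 = 7/1536.

7/1536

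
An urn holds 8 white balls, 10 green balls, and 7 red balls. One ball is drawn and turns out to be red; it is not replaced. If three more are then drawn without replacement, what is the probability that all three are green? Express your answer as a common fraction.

15/253

With the first ball removed, 10 green remain out of 24.
P = 10/24 × 9/23 × 8/22 = 720/12144 = 15/253.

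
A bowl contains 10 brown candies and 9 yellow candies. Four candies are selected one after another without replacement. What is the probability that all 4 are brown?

P(all brown) = 10/19 × 9/18 × 8/17 × 7/16 = 5040/93024 = 35/646.

35/646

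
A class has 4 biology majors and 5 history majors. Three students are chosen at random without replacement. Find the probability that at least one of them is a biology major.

37/42

P(no biology majors) = 5/9 × 4/8 × 3/7 = 60/504 = 5/42.
P(at least one) = 1 − 5/42 = 37/42.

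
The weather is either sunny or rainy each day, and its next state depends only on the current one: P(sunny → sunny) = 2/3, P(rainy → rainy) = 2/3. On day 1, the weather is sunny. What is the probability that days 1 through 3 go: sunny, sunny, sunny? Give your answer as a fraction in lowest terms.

4/9

Day 1 is given. For each transition, use the conditional probability from the current state:
P(sunny | sunny) = 2/3; P(sunny | sunny) = 2/3.
P = 2/3 × 2/3 = 4/9.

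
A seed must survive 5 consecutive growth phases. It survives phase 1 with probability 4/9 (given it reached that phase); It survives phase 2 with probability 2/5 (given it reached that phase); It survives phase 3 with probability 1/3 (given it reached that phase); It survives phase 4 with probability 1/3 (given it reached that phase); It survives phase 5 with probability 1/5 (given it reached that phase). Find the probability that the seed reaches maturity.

8/2025

Multiplying along the chain,
P = 4/9 × 2/5 × 1/3 × 1/3 × 1/5 = 8/2025.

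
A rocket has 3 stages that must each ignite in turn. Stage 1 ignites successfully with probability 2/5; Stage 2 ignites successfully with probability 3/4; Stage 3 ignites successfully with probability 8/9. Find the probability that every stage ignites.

4/15

Each stage is reached only if all earlier stages succeed, so
P = 2/5 × 3/4 × 8/9 = 48/180 = 4/15.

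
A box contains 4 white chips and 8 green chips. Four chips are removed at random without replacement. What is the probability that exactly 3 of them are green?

One ordering (green drawn first) has probability 8/12 × 7/11 × 6/10 × 4/9 = 1344/11880 = 56/495.
There are C(4,3) = 4 such orderings, each equally likely, so P = 4 × 56/495 = 224/495.

224/495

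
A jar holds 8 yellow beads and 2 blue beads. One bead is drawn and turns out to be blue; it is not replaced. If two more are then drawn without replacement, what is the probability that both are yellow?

7/9

With the first bead removed, 8 yellow remain out of 9.
P = 8/9 × 7/8 = 56/72 = 7/9.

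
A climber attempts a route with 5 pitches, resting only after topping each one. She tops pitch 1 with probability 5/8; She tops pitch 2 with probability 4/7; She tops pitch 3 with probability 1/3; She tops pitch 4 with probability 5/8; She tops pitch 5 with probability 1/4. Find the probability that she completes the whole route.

25/1344

Multiplying along the chain,
P = 5/8 × 4/7 × 1/3 × 5/8 × 1/4 = 100/5376 = 25/1344.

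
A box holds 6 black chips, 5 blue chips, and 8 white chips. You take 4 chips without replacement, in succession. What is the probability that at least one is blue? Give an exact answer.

2875/3876

P(no blue) = 14/19 × 13/18 × 12/17 × 11/16 = 24024/93024 = 1001/3876.
P(at least one) = 1 − 1001/3876 = 2875/3876.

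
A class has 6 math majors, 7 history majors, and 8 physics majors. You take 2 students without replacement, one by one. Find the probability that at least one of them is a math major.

1/2

P(no math majors) = 15/21 × 14/20 = 210/420 = 1/2.
P(at least one) = 1 − 1/2 = 1/2.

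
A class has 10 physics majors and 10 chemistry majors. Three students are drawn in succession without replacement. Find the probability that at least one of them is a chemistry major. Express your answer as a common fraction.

17/19

P(no chemistry majors) = 10/20 × 9/19 × 8/18 = 720/6840 = 2/19.
P(at least one) = 1 − 2/19 = 17/19.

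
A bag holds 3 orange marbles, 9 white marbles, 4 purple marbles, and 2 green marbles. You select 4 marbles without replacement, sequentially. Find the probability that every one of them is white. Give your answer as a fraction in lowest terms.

7/170

P(every draw is white) = 9/18 × 8/17 × 7/16 × 6/15 = 3024/73440 = 7/170.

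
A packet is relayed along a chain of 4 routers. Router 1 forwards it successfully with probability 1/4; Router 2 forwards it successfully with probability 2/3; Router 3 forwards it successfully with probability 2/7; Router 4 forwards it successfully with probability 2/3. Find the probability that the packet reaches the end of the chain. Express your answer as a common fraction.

2/63

Each stage is reached only if all earlier stages succeed, so
P = 1/4 × 2/3 × 2/7 × 2/3 = 8/252 = 2/63.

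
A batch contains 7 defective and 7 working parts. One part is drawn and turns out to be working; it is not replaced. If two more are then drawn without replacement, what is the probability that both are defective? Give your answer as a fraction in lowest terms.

After the first draw, 7 of the remaining 13 parts are defective.
P = 7/13 × 6/12 = 42/156 = 7/26.

7/26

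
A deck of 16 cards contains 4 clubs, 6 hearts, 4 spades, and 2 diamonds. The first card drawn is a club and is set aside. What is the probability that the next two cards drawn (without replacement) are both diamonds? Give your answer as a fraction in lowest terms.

1/105

After the first draw, 2 of the remaining 15 cards are diamonds.
P = 2/15 × 1/14 = 2/210 = 1/105.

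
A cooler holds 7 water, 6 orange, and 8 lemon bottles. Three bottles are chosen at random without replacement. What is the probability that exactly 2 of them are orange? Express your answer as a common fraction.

45/266

One ordering (orange drawn first) has probability 6/21 × 5/20 × 15/19 = 450/7980 = 15/266.
There are C(3,2) = 3 such orderings, each equally likely, so P = 3 × 15/266 = 45/266.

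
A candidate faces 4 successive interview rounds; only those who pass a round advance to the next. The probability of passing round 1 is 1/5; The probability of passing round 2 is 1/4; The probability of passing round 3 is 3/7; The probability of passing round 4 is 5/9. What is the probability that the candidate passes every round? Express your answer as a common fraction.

Multiplying along the chain,
P = 1/5 × 1/4 × 3/7 × 5/9 = 15/1260 = 1/84.

1/84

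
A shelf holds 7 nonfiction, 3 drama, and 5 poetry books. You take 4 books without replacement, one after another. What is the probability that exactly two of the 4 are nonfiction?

28/65

One ordering (nonfiction drawn first) has probability 7/15 × 6/14 × 8/13 × 7/12 = 2352/32760 = 14/195.
There are C(4,2) = 6 such orderings, each equally likely, so P = 6 × 14/195 = 28/65.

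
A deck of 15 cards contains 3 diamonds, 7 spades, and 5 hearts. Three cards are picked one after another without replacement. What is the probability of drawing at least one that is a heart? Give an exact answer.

P(no hearts) = 10/15 × 9/14 × 8/13 = 720/2730 = 24/91.
P(at least one) = 1 − 24/91 = 67/91.

67/91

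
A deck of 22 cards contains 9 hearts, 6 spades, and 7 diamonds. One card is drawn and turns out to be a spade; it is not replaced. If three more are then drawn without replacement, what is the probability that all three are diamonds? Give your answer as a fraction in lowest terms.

After the first draw, 7 of the remaining 21 cards are diamonds.
P = 7/21 × 6/20 × 5/19 = 210/7980 = 1/38.

1/38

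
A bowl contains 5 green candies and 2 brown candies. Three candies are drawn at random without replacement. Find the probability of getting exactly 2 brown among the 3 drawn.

1/7

One ordering (brown drawn first) has probability 2/7 × 1/6 × 5/5 = 10/210 = 1/21.
There are C(3,2) = 3 such orderings, each equally likely, so P = 3 × 1/21 = 1/7.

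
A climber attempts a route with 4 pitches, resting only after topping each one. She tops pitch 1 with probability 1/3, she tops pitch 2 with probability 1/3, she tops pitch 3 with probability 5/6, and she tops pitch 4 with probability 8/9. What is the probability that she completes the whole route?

Each stage is reached only if all earlier stages succeed, so
P = 1/3 × 1/3 × 5/6 × 8/9 = 40/486 = 20/243.

20/243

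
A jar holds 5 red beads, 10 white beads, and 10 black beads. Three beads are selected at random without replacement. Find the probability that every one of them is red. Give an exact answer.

1/230

P = 5/25 × 4/24 × 3/23 = 60/13800 = 1/230.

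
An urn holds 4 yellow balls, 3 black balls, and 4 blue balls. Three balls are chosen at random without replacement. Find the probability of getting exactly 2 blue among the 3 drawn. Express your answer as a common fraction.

One ordering (blue drawn first) has probability 4/11 × 3/10 × 7/9 = 84/990 = 14/165.
There are C(3,2) = 3 such orderings, each equally likely, so P = 3 × 14/165 = 14/55.

14/55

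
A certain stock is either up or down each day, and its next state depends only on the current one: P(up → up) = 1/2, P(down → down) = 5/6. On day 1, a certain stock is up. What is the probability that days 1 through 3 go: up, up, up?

Day 1 is given. For each transition, use the conditional probability from the current state:
P(up | up) = 1/2; P(up | up) = 1/2.
P = 1/2 × 1/2 = 1/4.

1/4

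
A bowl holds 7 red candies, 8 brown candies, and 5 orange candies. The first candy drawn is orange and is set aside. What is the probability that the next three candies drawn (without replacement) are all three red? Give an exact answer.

35/969

After the first draw, 7 of the remaining 19 candies are red.
P = 7/19 × 6/18 × 5/17 = 210/5814 = 35/969.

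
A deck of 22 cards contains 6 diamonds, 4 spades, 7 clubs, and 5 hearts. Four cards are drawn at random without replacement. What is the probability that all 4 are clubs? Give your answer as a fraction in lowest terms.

1/209

P = 7/22 × 6/21 × 5/20 × 4/19 = 840/175560 = 1/209.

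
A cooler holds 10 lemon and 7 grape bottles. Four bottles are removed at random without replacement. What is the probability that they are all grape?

1/68

P = 7/17 × 6/16 × 5/15 × 4/14 = 840/57120 = 1/68.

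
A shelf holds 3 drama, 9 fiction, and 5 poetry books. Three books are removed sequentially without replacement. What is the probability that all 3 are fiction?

21/170

P(every draw is fiction) = 9/17 × 8/16 × 7/15 = 504/4080 = 21/170.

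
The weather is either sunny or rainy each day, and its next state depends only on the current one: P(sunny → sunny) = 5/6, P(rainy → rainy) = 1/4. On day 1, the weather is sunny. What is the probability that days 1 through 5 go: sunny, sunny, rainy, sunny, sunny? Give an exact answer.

Day 1 is given. For each transition, use the conditional probability from the current state:
P(sunny | sunny) = 5/6; P(rainy | sunny) = 1/6; P(sunny | rainy) = 3/4; P(sunny | sunny) = 5/6.
P = 5/6 × 1/6 × 3/4 × 5/6 = 75/864 = 25/288.

25/288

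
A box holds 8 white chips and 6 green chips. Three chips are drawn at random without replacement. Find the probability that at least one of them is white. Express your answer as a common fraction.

P(no white) = 6/14 × 5/13 × 4/12 = 120/2184 = 5/91.
P(at least one) = 1 − 5/91 = 86/91.

86/91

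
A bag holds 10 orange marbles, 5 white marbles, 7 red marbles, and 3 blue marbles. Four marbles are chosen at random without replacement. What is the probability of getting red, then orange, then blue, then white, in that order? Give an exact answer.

Chain rule:
P = 7/25 × 10/24 × 3/23 × 5/22 = 1050/303600 = 7/2024.

7/2024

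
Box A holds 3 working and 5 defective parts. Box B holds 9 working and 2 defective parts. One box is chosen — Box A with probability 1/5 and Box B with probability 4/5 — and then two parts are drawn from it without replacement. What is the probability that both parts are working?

4197/7700

From Box A: P(both working) = (3/8)(2/7) = 3/28.
From Box B: P(both working) = (9/11)(8/10) = 36/55.
Total probability = (1/5)(3/28) + (4/5)(36/55) = 4197/7700.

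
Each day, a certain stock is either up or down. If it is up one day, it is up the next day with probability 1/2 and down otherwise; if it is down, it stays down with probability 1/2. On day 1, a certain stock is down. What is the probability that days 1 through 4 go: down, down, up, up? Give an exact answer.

Day 1 is given. For each transition, use the conditional probability from the current state:
P(down | down) = 1/2; P(up | down) = 1/2; P(up | up) = 1/2.
P = 1/2 × 1/2 × 1/2 = 1/8.

1/8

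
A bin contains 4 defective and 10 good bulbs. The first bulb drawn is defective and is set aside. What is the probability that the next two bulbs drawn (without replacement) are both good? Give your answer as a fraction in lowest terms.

15/26

With the first bulb removed, 10 good remain out of 13.
P = 10/13 × 9/12 = 90/156 = 15/26.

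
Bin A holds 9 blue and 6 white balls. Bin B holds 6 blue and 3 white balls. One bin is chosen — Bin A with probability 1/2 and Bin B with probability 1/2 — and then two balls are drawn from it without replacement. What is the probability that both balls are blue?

319/840

From Bin A: P(both blue) = (9/15)(8/14) = 12/35.
From Bin B: P(both blue) = (6/9)(5/8) = 5/12.
Total probability = (1/2)(12/35) + (1/2)(5/12) = 319/840.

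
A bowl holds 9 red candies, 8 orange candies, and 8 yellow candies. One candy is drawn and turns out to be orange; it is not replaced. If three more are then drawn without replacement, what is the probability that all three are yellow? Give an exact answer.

With the first candy removed, 8 yellow remain out of 24.
P = 8/24 × 7/23 × 6/22 = 336/12144 = 7/253.

7/253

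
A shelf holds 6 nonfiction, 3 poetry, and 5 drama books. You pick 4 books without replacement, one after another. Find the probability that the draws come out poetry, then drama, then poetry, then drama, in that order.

Each draw changes the counts, so multiply the conditional probabilities along the sequence:
P = 3/14 × 5/13 × 2/12 × 4/11 = 120/24024 = 5/1001.

5/1001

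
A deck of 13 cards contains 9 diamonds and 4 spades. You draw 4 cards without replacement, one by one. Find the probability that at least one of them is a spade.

589/715

P(no spades) = 9/13 × 8/12 × 7/11 × 6/10 = 3024/17160 = 126/715.
P(at least one) = 1 − 126/715 = 589/715.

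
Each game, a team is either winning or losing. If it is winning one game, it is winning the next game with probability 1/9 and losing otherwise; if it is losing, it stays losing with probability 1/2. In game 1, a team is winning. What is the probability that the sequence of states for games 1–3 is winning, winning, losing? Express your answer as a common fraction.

Game 1 is given. For each transition, use the conditional probability from the current state:
P(winning | winning) = 1/9; P(losing | winning) = 8/9.
P = 1/9 × 8/9 = 8/81.

8/81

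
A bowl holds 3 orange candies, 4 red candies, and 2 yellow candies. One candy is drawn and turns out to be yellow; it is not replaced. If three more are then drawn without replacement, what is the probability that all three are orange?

With the first candy removed, 3 orange remain out of 8.
P = 3/8 × 2/7 × 1/6 = 6/336 = 1/56.

1/56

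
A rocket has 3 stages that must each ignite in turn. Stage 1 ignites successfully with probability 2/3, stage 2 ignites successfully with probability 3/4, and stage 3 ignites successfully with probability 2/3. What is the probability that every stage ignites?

1/3

The events are sequential, so multiply the conditional probabilities:
P = 2/3 × 3/4 × 2/3 = 12/36 = 1/3.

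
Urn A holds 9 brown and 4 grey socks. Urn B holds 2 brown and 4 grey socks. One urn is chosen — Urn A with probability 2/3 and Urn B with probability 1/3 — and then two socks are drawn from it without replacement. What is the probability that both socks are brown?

From Urn A: P(both brown) = (9/13)(8/12) = 6/13.
From Urn B: P(both brown) = (2/6)(1/5) = 1/15.
Total probability = (2/3)(6/13) + (1/3)(1/15) = 193/585.

193/585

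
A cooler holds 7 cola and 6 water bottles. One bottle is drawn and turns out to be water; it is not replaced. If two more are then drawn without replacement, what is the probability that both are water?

With the first bottle removed, 5 water remain out of 12.
P = 5/12 × 4/11 = 20/132 = 5/33.

5/33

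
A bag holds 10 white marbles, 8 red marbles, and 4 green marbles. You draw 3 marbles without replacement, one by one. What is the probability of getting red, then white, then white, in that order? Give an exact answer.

6/77

Each draw changes the counts, so multiply the conditional probabilities along the sequence:
P = 8/22 × 10/21 × 9/20 = 720/9240 = 6/77.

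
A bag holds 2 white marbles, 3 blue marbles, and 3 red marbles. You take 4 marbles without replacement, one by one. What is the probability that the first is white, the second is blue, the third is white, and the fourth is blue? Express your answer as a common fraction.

Each draw changes the counts, so multiply the conditional probabilities along the sequence:
P = 2/8 × 3/7 × 1/6 × 2/5 = 12/1680 = 1/140.

1/140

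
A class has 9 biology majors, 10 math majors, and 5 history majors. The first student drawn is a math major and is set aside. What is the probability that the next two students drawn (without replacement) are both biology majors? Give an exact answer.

36/253

After the first draw, 9 of the remaining 23 students are biology majors.
P = 9/23 × 8/22 = 72/506 = 36/253.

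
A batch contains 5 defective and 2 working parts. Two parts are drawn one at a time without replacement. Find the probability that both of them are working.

1/21

P(all working) = 2/7 × 1/6 = 2/42 = 1/21.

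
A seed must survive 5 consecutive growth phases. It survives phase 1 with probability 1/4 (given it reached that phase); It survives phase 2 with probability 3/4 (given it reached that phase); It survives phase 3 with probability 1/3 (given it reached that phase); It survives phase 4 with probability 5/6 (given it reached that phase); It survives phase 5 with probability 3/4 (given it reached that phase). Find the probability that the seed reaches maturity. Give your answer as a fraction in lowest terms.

5/128

Each stage is reached only if all earlier stages succeed, so
P = 1/4 × 3/4 × 1/3 × 5/6 × 3/4 = 45/1152 = 5/128.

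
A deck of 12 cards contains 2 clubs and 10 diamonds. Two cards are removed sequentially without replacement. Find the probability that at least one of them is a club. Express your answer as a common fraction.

7/22

P(no clubs) = 10/12 × 9/11 = 90/132 = 15/22.
P(at least one) = 1 − 15/22 = 7/22.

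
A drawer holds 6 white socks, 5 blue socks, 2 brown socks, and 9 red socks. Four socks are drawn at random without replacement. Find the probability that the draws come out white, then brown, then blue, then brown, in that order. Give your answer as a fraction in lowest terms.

1/2926

Each draw changes the counts, so multiply the conditional probabilities along the sequence:
P = 6/22 × 2/21 × 5/20 × 1/19 = 60/175560 = 1/2926.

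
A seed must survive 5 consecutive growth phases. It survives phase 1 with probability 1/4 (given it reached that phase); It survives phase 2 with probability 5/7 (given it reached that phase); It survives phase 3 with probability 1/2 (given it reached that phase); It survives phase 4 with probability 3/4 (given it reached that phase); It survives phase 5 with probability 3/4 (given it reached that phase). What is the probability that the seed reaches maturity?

45/896

Multiplying along the chain,
P = 1/4 × 5/7 × 1/2 × 3/4 × 3/4 = 45/896.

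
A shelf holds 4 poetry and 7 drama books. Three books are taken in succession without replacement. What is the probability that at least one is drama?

P(no drama) = 4/11 × 3/10 × 2/9 = 24/990 = 4/165.
P(at least one) = 1 − 4/165 = 161/165.

161/165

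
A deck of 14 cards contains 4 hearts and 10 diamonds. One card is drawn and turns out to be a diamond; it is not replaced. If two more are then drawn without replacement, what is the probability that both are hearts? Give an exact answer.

1/13

With the first card removed, 4 hearts remain out of 13.
P = 4/13 × 3/12 = 12/156 = 1/13.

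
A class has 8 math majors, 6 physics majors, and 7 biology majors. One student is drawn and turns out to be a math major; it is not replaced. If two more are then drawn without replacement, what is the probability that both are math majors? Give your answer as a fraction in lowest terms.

21/190

After the first draw, 7 of the remaining 20 students are math majors.
P = 7/20 × 6/19 = 42/380 = 21/190.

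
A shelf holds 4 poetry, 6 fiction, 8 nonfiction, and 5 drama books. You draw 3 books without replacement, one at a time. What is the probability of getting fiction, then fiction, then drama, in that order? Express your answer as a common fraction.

Multiply the probability of each draw given the previous ones:
P = 6/23 × 5/22 × 5/21 = 150/10626 = 25/1771.

25/1771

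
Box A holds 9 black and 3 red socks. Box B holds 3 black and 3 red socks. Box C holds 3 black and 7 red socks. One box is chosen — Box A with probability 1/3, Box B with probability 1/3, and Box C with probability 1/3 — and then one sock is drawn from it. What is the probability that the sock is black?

From Box A: P(black) = 9/12.
From Box B: P(black) = 3/6.
From Box C: P(black) = 3/10.
Total probability = (1/3)(9/12) + (1/3)(3/6) + (1/3)(3/10) = 31/60.

31/60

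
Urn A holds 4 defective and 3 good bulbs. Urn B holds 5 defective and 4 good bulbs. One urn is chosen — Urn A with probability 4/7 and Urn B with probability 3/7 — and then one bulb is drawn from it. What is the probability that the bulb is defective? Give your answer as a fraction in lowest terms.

From Urn A: P(defective) = 4/7.
From Urn B: P(defective) = 5/9.
Total probability = (4/7)(4/7) + (3/7)(5/9) = 83/147.

83/147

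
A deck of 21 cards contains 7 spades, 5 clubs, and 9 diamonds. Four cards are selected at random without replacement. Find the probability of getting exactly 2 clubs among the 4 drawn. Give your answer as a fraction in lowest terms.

80/399

One ordering (clubs drawn first) has probability 5/21 × 4/20 × 16/19 × 15/18 = 4800/143640 = 40/1197.
There are C(4,2) = 6 such orderings, each equally likely, so P = 6 × 40/1197 = 80/399.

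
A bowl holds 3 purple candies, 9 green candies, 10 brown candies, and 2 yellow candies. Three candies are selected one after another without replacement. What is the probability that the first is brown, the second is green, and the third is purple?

45/2024

Multiply the probability of each draw given the previous ones:
P = 10/24 × 9/23 × 3/22 = 270/12144 = 45/2024.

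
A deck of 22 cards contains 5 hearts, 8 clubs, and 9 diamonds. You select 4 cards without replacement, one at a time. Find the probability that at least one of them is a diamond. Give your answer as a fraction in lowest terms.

P(no diamonds) = 13/22 × 12/21 × 11/20 × 10/19 = 17160/175560 = 13/133.
P(at least one) = 1 − 13/133 = 120/133.

120/133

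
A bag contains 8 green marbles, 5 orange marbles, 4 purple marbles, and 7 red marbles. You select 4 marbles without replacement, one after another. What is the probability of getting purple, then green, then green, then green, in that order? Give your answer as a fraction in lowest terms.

Chain rule:
P = 4/24 × 8/23 × 7/22 × 6/21 = 1344/255024 = 4/759.

4/759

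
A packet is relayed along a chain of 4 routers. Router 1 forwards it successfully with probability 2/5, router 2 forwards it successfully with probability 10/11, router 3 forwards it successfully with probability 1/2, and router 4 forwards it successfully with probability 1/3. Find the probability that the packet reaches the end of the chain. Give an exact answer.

The events are sequential, so multiply the conditional probabilities:
P = 2/5 × 10/11 × 1/2 × 1/3 = 20/330 = 2/33.

2/33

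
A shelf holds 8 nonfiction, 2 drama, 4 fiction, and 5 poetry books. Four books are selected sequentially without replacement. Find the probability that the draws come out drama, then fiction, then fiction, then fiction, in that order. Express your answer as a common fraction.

1/1938

Chain rule:
P = 2/19 × 4/18 × 3/17 × 2/16 = 48/93024 = 1/1938.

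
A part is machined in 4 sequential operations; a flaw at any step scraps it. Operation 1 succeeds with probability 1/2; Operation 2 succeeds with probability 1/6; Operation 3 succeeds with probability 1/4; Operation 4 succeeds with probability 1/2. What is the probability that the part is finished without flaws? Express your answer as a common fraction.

1/96

Each stage is reached only if all earlier stages succeed, so
P = 1/2 × 1/6 × 1/4 × 1/2 = 1/96.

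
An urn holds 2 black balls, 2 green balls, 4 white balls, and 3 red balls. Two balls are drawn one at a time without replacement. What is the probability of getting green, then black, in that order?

2/55

Each draw changes the counts, so multiply the conditional probabilities along the sequence:
P = 2/11 × 2/10 = 4/110 = 2/55.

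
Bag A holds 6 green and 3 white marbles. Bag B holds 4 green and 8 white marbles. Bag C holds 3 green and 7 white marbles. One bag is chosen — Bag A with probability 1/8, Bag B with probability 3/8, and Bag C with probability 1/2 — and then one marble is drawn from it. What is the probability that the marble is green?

43/120

From Bag A: P(green) = 6/9.
From Bag B: P(green) = 4/12.
From Bag C: P(green) = 3/10.
Total probability = (1/8)(6/9) + (3/8)(4/12) + (1/2)(3/10) = 43/120.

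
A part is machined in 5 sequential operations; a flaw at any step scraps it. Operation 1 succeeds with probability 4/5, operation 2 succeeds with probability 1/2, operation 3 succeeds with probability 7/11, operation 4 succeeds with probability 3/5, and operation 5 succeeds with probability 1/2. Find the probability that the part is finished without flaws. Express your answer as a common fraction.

Each stage is reached only if all earlier stages succeed, so
P = 4/5 × 1/2 × 7/11 × 3/5 × 1/2 = 84/1100 = 21/275.

21/275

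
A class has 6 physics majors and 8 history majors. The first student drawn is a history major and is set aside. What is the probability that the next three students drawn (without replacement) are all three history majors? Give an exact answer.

After the first draw, 7 of the remaining 13 students are history majors.
P = 7/13 × 6/12 × 5/11 = 210/1716 = 35/286.

35/286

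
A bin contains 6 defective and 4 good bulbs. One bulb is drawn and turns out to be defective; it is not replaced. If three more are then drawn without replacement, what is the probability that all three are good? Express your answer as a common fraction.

1/21

With the first bulb removed, 4 good remain out of 9.
P = 4/9 × 3/8 × 2/7 = 24/504 = 1/21.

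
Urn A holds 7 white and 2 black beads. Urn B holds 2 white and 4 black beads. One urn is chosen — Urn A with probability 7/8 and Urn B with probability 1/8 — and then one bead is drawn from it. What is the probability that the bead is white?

13/18

From Urn A: P(white) = 7/9.
From Urn B: P(white) = 2/6.
Total probability = (7/8)(7/9) + (1/8)(2/6) = 13/18.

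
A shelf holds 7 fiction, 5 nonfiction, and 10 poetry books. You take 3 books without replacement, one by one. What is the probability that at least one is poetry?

P(no poetry) = 12/22 × 11/21 × 10/20 = 1320/9240 = 1/7.
P(at least one) = 1 − 1/7 = 6/7.

6/7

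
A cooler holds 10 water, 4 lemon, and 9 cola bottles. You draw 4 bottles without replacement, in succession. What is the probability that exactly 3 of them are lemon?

76/8855

One ordering (lemon drawn first) has probability 4/23 × 3/22 × 2/21 × 19/20 = 456/212520 = 19/8855.
There are C(4,3) = 4 such orderings, each equally likely, so P = 4 × 19/8855 = 76/8855.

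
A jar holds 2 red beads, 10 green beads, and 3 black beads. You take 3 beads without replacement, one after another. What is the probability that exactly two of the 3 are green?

45/91

One ordering (green drawn first) has probability 10/15 × 9/14 × 5/13 = 450/2730 = 15/91.
There are C(3,2) = 3 such orderings, each equally likely, so P = 3 × 15/91 = 45/91.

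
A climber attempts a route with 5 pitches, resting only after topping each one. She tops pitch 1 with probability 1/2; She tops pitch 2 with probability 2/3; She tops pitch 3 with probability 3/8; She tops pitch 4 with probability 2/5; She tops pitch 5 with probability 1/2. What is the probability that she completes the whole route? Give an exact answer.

Each stage is reached only if all earlier stages succeed, so
P = 1/2 × 2/3 × 3/8 × 2/5 × 1/2 = 12/480 = 1/40.

1/40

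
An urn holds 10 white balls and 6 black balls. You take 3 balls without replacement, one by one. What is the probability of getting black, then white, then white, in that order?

9/56

Multiply the probability of each draw given the previous ones:
P = 6/16 × 10/15 × 9/14 = 540/3360 = 9/56.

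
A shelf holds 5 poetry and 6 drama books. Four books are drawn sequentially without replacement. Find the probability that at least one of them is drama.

P(no drama) = 5/11 × 4/10 × 3/9 × 2/8 = 120/7920 = 1/66.
P(at least one) = 1 − 1/66 = 65/66.

65/66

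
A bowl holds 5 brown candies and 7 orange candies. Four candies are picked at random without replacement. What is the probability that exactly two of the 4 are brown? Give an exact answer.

One ordering (brown drawn first) has probability 5/12 × 4/11 × 7/10 × 6/9 = 840/11880 = 7/99.
There are C(4,2) = 6 such orderings, each equally likely, so P = 6 × 7/99 = 14/33.

14/33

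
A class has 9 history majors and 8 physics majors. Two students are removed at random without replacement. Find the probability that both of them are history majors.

9/34

P(every draw is a history major) = 9/17 × 8/16 = 72/272 = 9/34.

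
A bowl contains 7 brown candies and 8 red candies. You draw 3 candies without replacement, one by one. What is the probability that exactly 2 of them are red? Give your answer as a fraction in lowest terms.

28/65

One ordering (red drawn first) has probability 8/15 × 7/14 × 7/13 = 392/2730 = 28/195.
There are C(3,2) = 3 such orderings, each equally likely, so P = 3 × 28/195 = 28/65.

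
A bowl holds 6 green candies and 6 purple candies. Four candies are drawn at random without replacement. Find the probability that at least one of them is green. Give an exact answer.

P(no green) = 6/12 × 5/11 × 4/10 × 3/9 = 360/11880 = 1/33.
P(at least one) = 1 − 1/33 = 32/33.

32/33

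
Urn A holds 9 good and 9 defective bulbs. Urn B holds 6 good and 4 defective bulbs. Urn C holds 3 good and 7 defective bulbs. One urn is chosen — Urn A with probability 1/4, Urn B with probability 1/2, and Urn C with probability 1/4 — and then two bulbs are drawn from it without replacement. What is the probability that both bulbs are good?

247/1020

From Urn A: P(both good) = (9/18)(8/17) = 4/17.
From Urn B: P(both good) = (6/10)(5/9) = 1/3.
From Urn C: P(both good) = (3/10)(2/9) = 1/15.
Total probability = (1/4)(4/17) + (1/2)(1/3) + (1/4)(1/15) = 247/1020.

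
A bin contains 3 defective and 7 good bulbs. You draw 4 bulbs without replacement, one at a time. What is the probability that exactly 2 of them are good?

One ordering (good drawn first) has probability 7/10 × 6/9 × 3/8 × 2/7 = 252/5040 = 1/20.
There are C(4,2) = 6 such orderings, each equally likely, so P = 6 × 1/20 = 3/10.

3/10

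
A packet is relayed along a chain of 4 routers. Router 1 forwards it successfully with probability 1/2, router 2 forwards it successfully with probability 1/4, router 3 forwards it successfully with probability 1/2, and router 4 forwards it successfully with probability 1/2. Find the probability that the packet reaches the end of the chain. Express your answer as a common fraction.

1/32

Multiplying along the chain,
P = 1/2 × 1/4 × 1/2 × 1/2 = 1/32.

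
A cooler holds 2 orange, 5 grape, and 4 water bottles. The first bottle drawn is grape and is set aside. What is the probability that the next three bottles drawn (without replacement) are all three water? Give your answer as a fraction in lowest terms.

1/30

After the first draw, 4 of the remaining 10 bottles are water.
P = 4/10 × 3/9 × 2/8 = 24/720 = 1/30.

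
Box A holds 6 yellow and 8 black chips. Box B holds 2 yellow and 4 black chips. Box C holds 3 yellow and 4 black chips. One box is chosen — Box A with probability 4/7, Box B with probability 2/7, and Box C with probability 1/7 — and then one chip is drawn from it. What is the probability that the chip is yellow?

59/147

From Box A: P(yellow) = 6/14.
From Box B: P(yellow) = 2/6.
From Box C: P(yellow) = 3/7.
Total probability = (4/7)(6/14) + (2/7)(2/6) + (1/7)(3/7) = 59/147.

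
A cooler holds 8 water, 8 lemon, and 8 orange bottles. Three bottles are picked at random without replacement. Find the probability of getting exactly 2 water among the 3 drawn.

One ordering (water drawn first) has probability 8/24 × 7/23 × 16/22 = 896/12144 = 56/759.
There are C(3,2) = 3 such orderings, each equally likely, so P = 3 × 56/759 = 56/253.

56/253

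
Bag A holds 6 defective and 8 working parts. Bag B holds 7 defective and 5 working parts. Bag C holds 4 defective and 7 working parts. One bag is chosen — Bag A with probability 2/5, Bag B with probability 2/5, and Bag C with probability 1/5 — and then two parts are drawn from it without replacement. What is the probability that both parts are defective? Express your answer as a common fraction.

From Bag A: P(both defective) = (6/14)(5/13) = 15/91.
From Bag B: P(both defective) = (7/12)(6/11) = 7/22.
From Bag C: P(both defective) = (4/11)(3/10) = 6/55.
Total probability = (2/5)(15/91) + (2/5)(7/22) + (1/5)(6/55) = 5381/25025.

5381/25025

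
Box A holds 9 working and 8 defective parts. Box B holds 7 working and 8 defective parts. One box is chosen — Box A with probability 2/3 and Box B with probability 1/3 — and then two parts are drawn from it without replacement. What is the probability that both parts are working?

From Box A: P(both working) = (9/17)(8/16) = 9/34.
From Box B: P(both working) = (7/15)(6/14) = 1/5.
Total probability = (2/3)(9/34) + (1/3)(1/5) = 62/255.

62/255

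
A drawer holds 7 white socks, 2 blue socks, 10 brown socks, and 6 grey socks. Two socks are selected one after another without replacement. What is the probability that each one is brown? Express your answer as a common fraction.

P(all brown) = 10/25 × 9/24 = 90/600 = 3/20.

3/20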